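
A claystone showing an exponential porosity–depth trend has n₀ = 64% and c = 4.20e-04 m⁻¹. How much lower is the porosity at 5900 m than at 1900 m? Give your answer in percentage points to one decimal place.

Working in km (1 km = 1000 m; c in km⁻¹ = c in m⁻¹ × 1000):
n(1.9) = 0.64·e^(−0.42×1.9) = 0.2881
n(5.9) = 0.64·e^(−0.42×5.9) = 0.0537
Δn = 0.2881 − 0.0537 = 0.2344

23.4 percentage points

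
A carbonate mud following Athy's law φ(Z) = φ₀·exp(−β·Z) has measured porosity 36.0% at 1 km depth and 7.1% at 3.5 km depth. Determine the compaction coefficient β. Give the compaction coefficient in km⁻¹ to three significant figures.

Athy: φ(Z) = φ₀ e^(−βZ) ⇒ φ₁/φ₂ = e^{β(Z₂−Z₁)} ⇒ β = ln(φ₁/φ₂)/(Z₂−Z₁)
β = ln(0.36/0.071) / (3.5 − 1) = ln(5.07) / 2.5 = 1.6234 / 2.5 = 0.6494 km⁻¹

0.649 km⁻¹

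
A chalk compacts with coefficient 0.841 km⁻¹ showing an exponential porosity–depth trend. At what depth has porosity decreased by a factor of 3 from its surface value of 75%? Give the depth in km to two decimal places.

1.31 km

phi/phi₀ = 1/3 ⇒ exp(−c·d) = 1/3 ⇒ d = ln(3) / c
d = 1.0986 / 0.841 = 1.306 km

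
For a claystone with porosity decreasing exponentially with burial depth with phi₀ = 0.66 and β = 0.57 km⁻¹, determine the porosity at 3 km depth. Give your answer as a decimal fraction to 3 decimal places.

phi = phi₀·exp(−β·Z) = 0.66 × exp(−0.57 × 3) = 0.66 × exp(−1.71)
  = 0.66 × 0.1809 = 0.1194

0.119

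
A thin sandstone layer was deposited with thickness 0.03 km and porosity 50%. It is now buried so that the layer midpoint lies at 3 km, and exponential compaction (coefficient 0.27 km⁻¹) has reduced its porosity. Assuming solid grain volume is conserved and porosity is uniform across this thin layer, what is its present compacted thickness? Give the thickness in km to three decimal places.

0.019 km

Porosity at 3 km: phi = 0.5·exp(−0.27×3) = 0.2224
Solid-volume conservation: h(1−phi) = h₀(1−phi₀) ⇒ h = h₀·(1−phi₀)/(1−phi)
h = 0.03 × (1 − 0.5)/(1 − 0.2224) = 0.03 × 0.6430 = 0.0193 km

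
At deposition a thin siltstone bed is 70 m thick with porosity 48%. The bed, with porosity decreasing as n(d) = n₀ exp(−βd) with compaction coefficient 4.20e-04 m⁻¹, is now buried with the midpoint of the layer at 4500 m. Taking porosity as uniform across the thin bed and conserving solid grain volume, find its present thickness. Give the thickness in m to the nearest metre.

39 m

Working in km (1 km = 1000 m; β in km⁻¹ = β in m⁻¹ × 1000):
Porosity at 4.5 km: n = 0.48·exp(−0.42×4.5) = 0.0725
Solid-volume conservation: h(1−n) = h₀(1−n₀) ⇒ h = h₀·(1−n₀)/(1−n)
h = 0.07 × (1 − 0.48)/(1 − 0.0725) = 0.07 × 0.5607 = 0.0392 km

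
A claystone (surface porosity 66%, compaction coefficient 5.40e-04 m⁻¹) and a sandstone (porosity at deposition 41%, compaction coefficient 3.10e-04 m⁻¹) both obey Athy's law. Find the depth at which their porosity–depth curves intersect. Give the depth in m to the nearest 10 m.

Working in km (1 km = 1000 m; c in km⁻¹ = c in m⁻¹ × 1000):
Set n₀ₐ e^(−cₐZ) = n₀ᵦ e^(−cᵦZ) ⇒ ln(n₀ₐ/n₀ᵦ) = (cₐ − cᵦ)·Z
Z = ln(0.66/0.41) / (0.54 − 0.31) = 0.4761 / 0.23 = 2.070 km

2070 m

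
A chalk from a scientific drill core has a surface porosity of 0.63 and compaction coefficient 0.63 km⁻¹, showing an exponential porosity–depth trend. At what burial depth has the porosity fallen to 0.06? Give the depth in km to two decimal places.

Invert Athy's law: Z = ln(n₀/n) / β
Z = ln(0.63/0.06) / 0.63 = ln(10.5) / 0.63 = 2.3514 / 0.63 = 3.732 km

3.73 km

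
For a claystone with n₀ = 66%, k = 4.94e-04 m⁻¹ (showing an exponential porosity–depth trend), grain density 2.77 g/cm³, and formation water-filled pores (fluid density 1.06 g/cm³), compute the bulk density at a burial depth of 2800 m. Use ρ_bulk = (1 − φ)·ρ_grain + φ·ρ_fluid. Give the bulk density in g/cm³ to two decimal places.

Working in km (1 km = 1000 m; k in km⁻¹ = k in m⁻¹ × 1000):
Porosity at depth: n = 0.66·exp(−0.494×2.8) = 0.66×0.2508 = 0.1655
Bulk density: ρ_b = (1−n)ρ_g + n·ρ_f = 0.8345×2.77 + 0.1655×1.06
       = 2.312 + 0.175 = 2.487 g/cm³

2.49 g/cm³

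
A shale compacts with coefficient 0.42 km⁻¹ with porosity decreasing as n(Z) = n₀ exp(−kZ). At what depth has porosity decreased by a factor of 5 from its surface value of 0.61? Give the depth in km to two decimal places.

3.83 km

n/n₀ = 1/5 ⇒ exp(−k·Z) = 1/5 ⇒ Z = ln(5) / k
Z = 1.6094 / 0.42 = 3.832 km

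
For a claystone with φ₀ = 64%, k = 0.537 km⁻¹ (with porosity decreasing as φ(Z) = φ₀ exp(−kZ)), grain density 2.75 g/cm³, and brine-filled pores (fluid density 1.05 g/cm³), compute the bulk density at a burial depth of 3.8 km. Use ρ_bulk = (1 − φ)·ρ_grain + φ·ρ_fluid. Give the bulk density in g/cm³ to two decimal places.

2.61 g/cm³

Porosity at depth: φ = 0.64·exp(−0.537×3.8) = 0.64×0.1300 = 0.0832
Bulk density: ρ_b = (1−φ)ρ_g + φ·ρ_f = 0.9168×2.75 + 0.0832×1.05
       = 2.521 + 0.087 = 2.609 g/cm³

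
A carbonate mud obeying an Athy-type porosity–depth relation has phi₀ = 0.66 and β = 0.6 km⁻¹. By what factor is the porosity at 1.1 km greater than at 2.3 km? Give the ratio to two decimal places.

phi(Z₁)/phi(Z₂) = e^(−β·Z₁)/e^(−β·Z₂) = e^{β(Z₂−Z₁)}
= exp(0.6 × 1.2) = exp(0.72) = 2.0544

2.05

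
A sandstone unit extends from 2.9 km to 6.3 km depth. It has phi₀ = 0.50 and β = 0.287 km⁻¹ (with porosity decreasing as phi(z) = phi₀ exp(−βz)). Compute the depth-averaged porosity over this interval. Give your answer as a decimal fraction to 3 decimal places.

⟨phi⟩ = (1/(z₂−z₁)) ∫ phi₀ e^(−βz) dz = phi₀·(e^(−β·z₁) − e^(−β·z₂)) / (β·(z₂−z₁))
e^(−0.287×2.9) = 0.4350; e^(−0.287×6.3) = 0.1640
⟨phi⟩ = 0.5 × (0.4350 − 0.1640) / (0.287 × 3.4) = 0.5 × 0.2778 = 0.1389

0.139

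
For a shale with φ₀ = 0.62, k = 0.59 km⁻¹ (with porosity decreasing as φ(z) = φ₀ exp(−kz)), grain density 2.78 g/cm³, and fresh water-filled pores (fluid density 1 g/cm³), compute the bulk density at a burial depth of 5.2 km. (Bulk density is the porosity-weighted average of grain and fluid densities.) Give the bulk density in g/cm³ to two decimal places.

Porosity at depth: φ = 0.62·exp(−0.59×5.2) = 0.62×0.0465 = 0.0288
Bulk density: ρ_b = (1−φ)ρ_g + φ·ρ_f = 0.9712×2.78 + 0.0288×1
       = 2.700 + 0.029 = 2.729 g/cm³

2.73 g/cm³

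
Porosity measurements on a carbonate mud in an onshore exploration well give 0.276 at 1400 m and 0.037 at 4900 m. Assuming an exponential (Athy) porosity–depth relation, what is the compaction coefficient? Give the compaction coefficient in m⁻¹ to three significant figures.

Working in km (1 km = 1000 m; k in km⁻¹ = k in m⁻¹ × 1000):
Athy: φ(z) = φ₀ e^(−kz) ⇒ φ₁/φ₂ = e^{k(z₂−z₁)} ⇒ k = ln(φ₁/φ₂)/(z₂−z₁)
k = ln(0.276/0.037) / (4.9 − 1.4) = ln(7.459) / 3.5 = 2.0095 / 3.5 = 0.5741 km⁻¹

0.000574 m⁻¹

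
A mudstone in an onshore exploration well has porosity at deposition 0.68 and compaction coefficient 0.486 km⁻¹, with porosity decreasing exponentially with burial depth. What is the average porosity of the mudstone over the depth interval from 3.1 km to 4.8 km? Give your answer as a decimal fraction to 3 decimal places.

⟨phi⟩ = (1/(d₂−d₁)) ∫ phi₀ e^(−cd) dd = phi₀·(e^(−c·d₁) − e^(−c·d₂)) / (c·(d₂−d₁))
e^(−0.486×3.1) = 0.2217; e^(−0.486×4.8) = 0.0970
⟨phi⟩ = 0.68 × (0.2217 − 0.0970) / (0.486 × 1.7) = 0.68 × 0.1509 = 0.1026

0.103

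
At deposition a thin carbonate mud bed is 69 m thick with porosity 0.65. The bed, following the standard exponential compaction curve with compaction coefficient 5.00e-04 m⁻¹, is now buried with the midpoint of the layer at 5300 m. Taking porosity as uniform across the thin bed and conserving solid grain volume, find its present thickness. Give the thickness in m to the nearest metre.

Working in km (1 km = 1000 m; c in km⁻¹ = c in m⁻¹ × 1000):
Porosity at 5.3 km: φ = 0.65·exp(−0.5×5.3) = 0.0459
Solid-volume conservation: h(1−φ) = h₀(1−φ₀) ⇒ h = h₀·(1−φ₀)/(1−φ)
h = 0.069 × (1 − 0.65)/(1 − 0.0459) = 0.069 × 0.3668 = 0.0253 km

25 m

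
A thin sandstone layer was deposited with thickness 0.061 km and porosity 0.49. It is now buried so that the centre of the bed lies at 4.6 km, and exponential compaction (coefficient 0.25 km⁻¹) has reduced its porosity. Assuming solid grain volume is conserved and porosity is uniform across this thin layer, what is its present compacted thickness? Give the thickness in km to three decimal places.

Porosity at 4.6 km: n = 0.49·exp(−0.25×4.6) = 0.1552
Solid-volume conservation: h(1−n) = h₀(1−n₀) ⇒ h = h₀·(1−n₀)/(1−n)
h = 0.061 × (1 − 0.49)/(1 − 0.1552) = 0.061 × 0.6037 = 0.0368 km

0.037 km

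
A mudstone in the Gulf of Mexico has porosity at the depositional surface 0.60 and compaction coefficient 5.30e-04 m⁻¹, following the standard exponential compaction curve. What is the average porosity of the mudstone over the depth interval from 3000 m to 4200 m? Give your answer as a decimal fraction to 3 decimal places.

Working in km (1 km = 1000 m; k in km⁻¹ = k in m⁻¹ × 1000):
⟨n⟩ = (1/(Z₂−Z₁)) ∫ n₀ e^(−kZ) dZ = n₀·(e^(−k·Z₁) − e^(−k·Z₂)) / (k·(Z₂−Z₁))
e^(−0.53×3) = 0.2039; e^(−0.53×4.2) = 0.1080
⟨n⟩ = 0.6 × (0.2039 − 0.1080) / (0.53 × 1.2) = 0.6 × 0.1509 = 0.0905

0.091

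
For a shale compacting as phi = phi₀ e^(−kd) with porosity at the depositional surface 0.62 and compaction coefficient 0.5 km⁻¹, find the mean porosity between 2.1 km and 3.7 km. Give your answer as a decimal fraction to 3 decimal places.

0.149

⟨phi⟩ = (1/(d₂−d₁)) ∫ phi₀ e^(−kd) dd = phi₀·(e^(−k·d₁) − e^(−k·d₂)) / (k·(d₂−d₁))
e^(−0.5×2.1) = 0.3499; e^(−0.5×3.7) = 0.1572
⟨phi⟩ = 0.62 × (0.3499 − 0.1572) / (0.5 × 1.6) = 0.62 × 0.2409 = 0.1493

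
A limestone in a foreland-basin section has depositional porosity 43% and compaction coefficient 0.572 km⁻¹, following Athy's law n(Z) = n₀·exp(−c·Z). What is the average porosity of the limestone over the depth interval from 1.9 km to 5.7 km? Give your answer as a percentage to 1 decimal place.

⟨n⟩ = (1/(Z₂−Z₁)) ∫ n₀ e^(−cZ) dZ = n₀·(e^(−c·Z₁) − e^(−c·Z₂)) / (c·(Z₂−Z₁))
e^(−0.572×1.9) = 0.3373; e^(−0.572×5.7) = 0.0384
⟨n⟩ = 0.43 × (0.3373 − 0.0384) / (0.572 × 3.8) = 0.43 × 0.1375 = 0.0591

5.9%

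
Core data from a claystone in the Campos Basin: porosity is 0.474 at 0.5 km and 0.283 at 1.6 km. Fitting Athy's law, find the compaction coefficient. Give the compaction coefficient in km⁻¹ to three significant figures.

0.469 km⁻¹

Athy: phi(z) = phi₀ e^(−kz) ⇒ phi₁/phi₂ = e^{k(z₂−z₁)} ⇒ k = ln(phi₁/phi₂)/(z₂−z₁)
k = ln(0.474/0.283) / (1.6 − 0.5) = ln(1.675) / 1.1 = 0.5158 / 1.1 = 0.4689 km⁻¹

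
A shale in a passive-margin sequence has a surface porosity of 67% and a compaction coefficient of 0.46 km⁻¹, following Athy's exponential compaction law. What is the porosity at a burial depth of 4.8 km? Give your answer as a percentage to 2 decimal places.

φ = φ₀·exp(−k·Z) = 0.67 × exp(−0.46 × 4.8) = 0.67 × exp(−2.208)
  = 0.67 × 0.1099 = 0.0736

7.36%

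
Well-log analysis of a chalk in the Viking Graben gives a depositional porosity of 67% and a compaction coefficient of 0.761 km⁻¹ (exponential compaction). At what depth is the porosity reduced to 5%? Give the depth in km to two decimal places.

3.41 km

Invert Athy's law: z = ln(phi₀/phi) / c
z = ln(0.67/0.05) / 0.761 = ln(13.4) / 0.761 = 2.5953 / 0.761 = 3.410 km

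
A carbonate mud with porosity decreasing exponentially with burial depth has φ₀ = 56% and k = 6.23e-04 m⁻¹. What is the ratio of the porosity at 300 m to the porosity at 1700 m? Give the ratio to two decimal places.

Working in km (1 km = 1000 m; k in km⁻¹ = k in m⁻¹ × 1000):
φ(z₁)/φ(z₂) = e^(−k·z₁)/e^(−k·z₂) = e^{k(z₂−z₁)}
= exp(0.623 × 1.4) = exp(0.8722) = 2.3922

2.39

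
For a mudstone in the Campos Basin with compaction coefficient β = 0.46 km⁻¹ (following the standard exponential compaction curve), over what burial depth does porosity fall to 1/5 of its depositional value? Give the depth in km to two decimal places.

φ/φ₀ = 1/5 ⇒ exp(−β·z) = 1/5 ⇒ z = ln(5) / β
z = 1.6094 / 0.46 = 3.499 km

3.50 km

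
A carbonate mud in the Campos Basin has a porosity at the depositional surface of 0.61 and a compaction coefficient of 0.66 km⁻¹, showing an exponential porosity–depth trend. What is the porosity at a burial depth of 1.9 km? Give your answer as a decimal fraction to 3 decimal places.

0.174

φ = φ₀·exp(−c·z) = 0.61 × exp(−0.66 × 1.9) = 0.61 × exp(−1.254)
  = 0.61 × 0.2854 = 0.1741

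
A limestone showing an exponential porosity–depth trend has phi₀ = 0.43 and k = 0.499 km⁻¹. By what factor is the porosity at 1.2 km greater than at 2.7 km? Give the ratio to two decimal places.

2.11

phi(Z₁)/phi(Z₂) = e^(−k·Z₁)/e^(−k·Z₂) = e^{k(Z₂−Z₁)}
= exp(0.499 × 1.5) = exp(0.7485) = 2.1138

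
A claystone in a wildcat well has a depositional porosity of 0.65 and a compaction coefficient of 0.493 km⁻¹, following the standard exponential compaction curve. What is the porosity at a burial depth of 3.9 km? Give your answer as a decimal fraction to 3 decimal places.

φ = φ₀·exp(−c·d) = 0.65 × exp(−0.493 × 3.9) = 0.65 × exp(−1.923)
  = 0.65 × 0.1462 = 0.0950

0.095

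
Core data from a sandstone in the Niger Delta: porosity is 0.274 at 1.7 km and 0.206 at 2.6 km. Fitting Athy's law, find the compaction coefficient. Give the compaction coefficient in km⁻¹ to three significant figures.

Athy: n(Z) = n₀ e^(−cZ) ⇒ n₁/n₂ = e^{c(Z₂−Z₁)} ⇒ c = ln(n₁/n₂)/(Z₂−Z₁)
c = ln(0.274/0.206) / (2.6 − 1.7) = ln(1.33) / 0.9 = 0.2853 / 0.9 = 0.3169 km⁻¹

0.317 km⁻¹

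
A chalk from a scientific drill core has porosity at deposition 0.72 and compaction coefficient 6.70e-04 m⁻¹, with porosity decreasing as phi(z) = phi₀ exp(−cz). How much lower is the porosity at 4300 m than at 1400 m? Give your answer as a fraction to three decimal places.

0.241

Working in km (1 km = 1000 m; c in km⁻¹ = c in m⁻¹ × 1000):
phi(1.4) = 0.72·e^(−0.67×1.4) = 0.2818
phi(4.3) = 0.72·e^(−0.67×4.3) = 0.0404
Δphi = 0.2818 − 0.0404 = 0.2414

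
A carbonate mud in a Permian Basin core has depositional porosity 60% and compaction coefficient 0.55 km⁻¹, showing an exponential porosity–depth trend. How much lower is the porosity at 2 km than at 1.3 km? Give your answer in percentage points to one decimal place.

φ(1.3) = 0.6·e^(−0.55×1.3) = 0.2935
φ(2) = 0.6·e^(−0.55×2) = 0.1997
Δφ = 0.2935 − 0.1997 = 0.0938

9.4 percentage points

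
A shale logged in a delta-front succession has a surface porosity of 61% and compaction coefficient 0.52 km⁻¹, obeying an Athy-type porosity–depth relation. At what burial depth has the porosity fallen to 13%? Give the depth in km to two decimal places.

Invert Athy's law: Z = ln(φ₀/φ) / k
Z = ln(0.61/0.13) / 0.52 = ln(4.692) / 0.52 = 1.5459 / 0.52 = 2.973 km

2.97 km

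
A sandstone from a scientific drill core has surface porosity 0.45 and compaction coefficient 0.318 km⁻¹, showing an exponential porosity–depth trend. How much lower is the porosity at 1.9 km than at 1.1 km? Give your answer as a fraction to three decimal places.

0.071

phi(1.1) = 0.45·e^(−0.318×1.1) = 0.3172
phi(1.9) = 0.45·e^(−0.318×1.9) = 0.2459
Δphi = 0.3172 − 0.2459 = 0.0712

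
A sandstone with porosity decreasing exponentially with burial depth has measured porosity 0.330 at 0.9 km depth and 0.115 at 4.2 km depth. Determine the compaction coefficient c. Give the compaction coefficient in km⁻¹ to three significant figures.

Athy: phi(d) = phi₀ e^(−cd) ⇒ phi₁/phi₂ = e^{c(d₂−d₁)} ⇒ c = ln(phi₁/phi₂)/(d₂−d₁)
c = ln(0.33/0.115) / (4.2 − 0.9) = ln(2.87) / 3.3 = 1.0542 / 3.3 = 0.3194 km⁻¹

0.319 km⁻¹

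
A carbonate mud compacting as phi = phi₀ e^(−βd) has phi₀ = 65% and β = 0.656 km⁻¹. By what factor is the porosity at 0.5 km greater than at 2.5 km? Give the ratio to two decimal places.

phi(d₁)/phi(d₂) = e^(−β·d₁)/e^(−β·d₂) = e^{β(d₂−d₁)}
= exp(0.656 × 2) = exp(1.312) = 3.7136

3.71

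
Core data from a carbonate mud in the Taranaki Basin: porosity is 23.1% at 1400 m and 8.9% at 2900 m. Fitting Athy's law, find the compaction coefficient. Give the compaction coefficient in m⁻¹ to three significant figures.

0.000636 m⁻¹

Working in km (1 km = 1000 m; c in km⁻¹ = c in m⁻¹ × 1000):
Athy: n(Z) = n₀ e^(−cZ) ⇒ n₁/n₂ = e^{c(Z₂−Z₁)} ⇒ c = ln(n₁/n₂)/(Z₂−Z₁)
c = ln(0.231/0.089) / (2.9 − 1.4) = ln(2.596) / 1.5 = 0.9538 / 1.5 = 0.6359 km⁻¹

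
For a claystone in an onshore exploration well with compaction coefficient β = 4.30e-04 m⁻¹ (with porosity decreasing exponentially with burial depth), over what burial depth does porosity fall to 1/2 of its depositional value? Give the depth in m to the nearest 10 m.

Working in km (1 km = 1000 m; β in km⁻¹ = β in m⁻¹ × 1000):
phi/phi₀ = 1/2 ⇒ exp(−β·Z) = 1/2 ⇒ Z = ln(2) / β
Z = 0.6931 / 0.43 = 1.612 km

1610 m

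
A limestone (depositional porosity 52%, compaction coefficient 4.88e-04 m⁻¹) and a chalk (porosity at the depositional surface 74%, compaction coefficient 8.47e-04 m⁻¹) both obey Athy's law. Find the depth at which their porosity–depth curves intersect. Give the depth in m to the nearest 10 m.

Working in km (1 km = 1000 m; β in km⁻¹ = β in m⁻¹ × 1000):
Set φ₀ₐ e^(−βₐz) = φ₀ᵦ e^(−βᵦz) ⇒ ln(φ₀ₐ/φ₀ᵦ) = (βₐ − βᵦ)·z
z = ln(0.52/0.74) / (0.488 − 0.847) = -0.3528 / -0.359 = 0.983 km

980 m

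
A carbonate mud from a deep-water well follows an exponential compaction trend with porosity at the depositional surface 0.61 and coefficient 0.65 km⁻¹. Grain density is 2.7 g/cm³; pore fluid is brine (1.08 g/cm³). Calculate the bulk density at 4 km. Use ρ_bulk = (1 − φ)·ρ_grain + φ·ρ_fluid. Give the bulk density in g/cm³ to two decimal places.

Porosity at depth: n = 0.61·exp(−0.65×4) = 0.61×0.0743 = 0.0453
Bulk density: ρ_b = (1−n)ρ_g + n·ρ_f = 0.9547×2.7 + 0.0453×1.08
       = 2.578 + 0.049 = 2.627 g/cm³

2.63 g/cm³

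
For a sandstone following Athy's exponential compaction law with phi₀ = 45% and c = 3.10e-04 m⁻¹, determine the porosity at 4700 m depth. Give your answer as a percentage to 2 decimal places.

10.48%

Working in km (1 km = 1000 m; c in km⁻¹ = c in m⁻¹ × 1000):
phi = phi₀·exp(−c·d) = 0.45 × exp(−0.31 × 4.7) = 0.45 × exp(−1.457)
  = 0.45 × 0.2329 = 0.1048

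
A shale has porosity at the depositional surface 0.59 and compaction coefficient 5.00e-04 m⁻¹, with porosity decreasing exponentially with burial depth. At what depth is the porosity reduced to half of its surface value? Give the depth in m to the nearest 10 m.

1390 m

Working in km (1 km = 1000 m; c in km⁻¹ = c in m⁻¹ × 1000):
n/n₀ = 1/2 ⇒ exp(−c·d) = 1/2 ⇒ d = ln(2) / c
d = 0.6931 / 0.5 = 1.386 km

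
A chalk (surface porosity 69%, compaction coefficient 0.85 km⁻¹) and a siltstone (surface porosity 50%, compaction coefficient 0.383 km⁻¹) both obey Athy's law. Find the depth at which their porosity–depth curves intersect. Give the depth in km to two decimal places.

Set φ₀ₐ e^(−kₐZ) = φ₀ᵦ e^(−kᵦZ) ⇒ ln(φ₀ₐ/φ₀ᵦ) = (kₐ − kᵦ)·Z
Z = ln(0.69/0.5) / (0.85 − 0.383) = 0.3221 / 0.467 = 0.690 km

0.69 km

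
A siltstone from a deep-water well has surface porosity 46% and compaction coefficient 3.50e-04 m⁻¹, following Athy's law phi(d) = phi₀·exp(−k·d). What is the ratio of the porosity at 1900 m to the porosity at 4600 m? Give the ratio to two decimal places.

2.57

Working in km (1 km = 1000 m; k in km⁻¹ = k in m⁻¹ × 1000):
phi(d₁)/phi(d₂) = e^(−k·d₁)/e^(−k·d₂) = e^{k(d₂−d₁)}
= exp(0.35 × 2.7) = exp(0.945) = 2.5728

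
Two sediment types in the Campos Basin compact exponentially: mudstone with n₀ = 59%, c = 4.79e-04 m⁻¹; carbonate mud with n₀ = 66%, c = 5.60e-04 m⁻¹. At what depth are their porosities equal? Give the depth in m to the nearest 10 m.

Working in km (1 km = 1000 m; c in km⁻¹ = c in m⁻¹ × 1000):
Set n₀ₐ e^(−cₐz) = n₀ᵦ e^(−cᵦz) ⇒ ln(n₀ₐ/n₀ᵦ) = (cₐ − cᵦ)·z
z = ln(0.59/0.66) / (0.479 − 0.56) = -0.1121 / -0.081 = 1.384 km

1380 m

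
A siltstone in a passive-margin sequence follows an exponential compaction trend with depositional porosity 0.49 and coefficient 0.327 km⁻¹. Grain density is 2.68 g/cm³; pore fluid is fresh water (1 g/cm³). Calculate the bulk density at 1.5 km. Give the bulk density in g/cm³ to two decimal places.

Porosity at depth: φ = 0.49·exp(−0.327×1.5) = 0.49×0.6123 = 0.3000
Bulk density: ρ_b = (1−φ)ρ_g + φ·ρ_f = 0.7000×2.68 + 0.3000×1
       = 1.876 + 0.300 = 2.176 g/cm³

2.18 g/cm³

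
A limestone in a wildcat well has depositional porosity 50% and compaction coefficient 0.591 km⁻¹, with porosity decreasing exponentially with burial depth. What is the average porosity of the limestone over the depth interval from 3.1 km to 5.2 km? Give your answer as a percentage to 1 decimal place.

4.6%

⟨n⟩ = (1/(d₂−d₁)) ∫ n₀ e^(−cd) dd = n₀·(e^(−c·d₁) − e^(−c·d₂)) / (c·(d₂−d₁))
e^(−0.591×3.1) = 0.1601; e^(−0.591×5.2) = 0.0463
⟨n⟩ = 0.5 × (0.1601 − 0.0463) / (0.591 × 2.1) = 0.5 × 0.0917 = 0.0458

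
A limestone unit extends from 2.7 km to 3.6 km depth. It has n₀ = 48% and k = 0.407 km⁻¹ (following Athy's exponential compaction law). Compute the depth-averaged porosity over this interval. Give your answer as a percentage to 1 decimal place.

13.4%

⟨n⟩ = (1/(d₂−d₁)) ∫ n₀ e^(−kd) dd = n₀·(e^(−k·d₁) − e^(−k·d₂)) / (k·(d₂−d₁))
e^(−0.407×2.7) = 0.3332; e^(−0.407×3.6) = 0.2310
⟨n⟩ = 0.48 × (0.3332 − 0.2310) / (0.407 × 0.9) = 0.48 × 0.2790 = 0.1339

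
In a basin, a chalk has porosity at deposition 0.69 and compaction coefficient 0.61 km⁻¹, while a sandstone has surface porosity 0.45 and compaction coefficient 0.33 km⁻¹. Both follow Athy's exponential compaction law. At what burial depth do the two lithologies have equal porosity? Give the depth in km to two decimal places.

1.53 km

Set phi₀ₐ e^(−βₐZ) = phi₀ᵦ e^(−βᵦZ) ⇒ ln(phi₀ₐ/phi₀ᵦ) = (βₐ − βᵦ)·Z
Z = ln(0.69/0.45) / (0.61 − 0.33) = 0.4274 / 0.28 = 1.527 km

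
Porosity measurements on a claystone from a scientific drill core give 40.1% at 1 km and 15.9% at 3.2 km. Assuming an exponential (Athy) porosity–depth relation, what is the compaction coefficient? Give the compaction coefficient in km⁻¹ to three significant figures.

Athy: φ(z) = φ₀ e^(−cz) ⇒ φ₁/φ₂ = e^{c(z₂−z₁)} ⇒ c = ln(φ₁/φ₂)/(z₂−z₁)
c = ln(0.401/0.159) / (3.2 − 1) = ln(2.522) / 2.2 = 0.9251 / 2.2 = 0.4205 km⁻¹

0.420 km⁻¹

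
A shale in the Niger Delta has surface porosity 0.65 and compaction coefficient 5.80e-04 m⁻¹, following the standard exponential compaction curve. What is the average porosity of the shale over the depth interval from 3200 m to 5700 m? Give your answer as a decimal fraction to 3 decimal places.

Working in km (1 km = 1000 m; c in km⁻¹ = c in m⁻¹ × 1000):
⟨φ⟩ = (1/(d₂−d₁)) ∫ φ₀ e^(−cd) dd = φ₀·(e^(−c·d₁) − e^(−c·d₂)) / (c·(d₂−d₁))
e^(−0.58×3.2) = 0.1563; e^(−0.58×5.7) = 0.0367
⟨φ⟩ = 0.65 × (0.1563 − 0.0367) / (0.58 × 2.5) = 0.65 × 0.0825 = 0.0536

0.054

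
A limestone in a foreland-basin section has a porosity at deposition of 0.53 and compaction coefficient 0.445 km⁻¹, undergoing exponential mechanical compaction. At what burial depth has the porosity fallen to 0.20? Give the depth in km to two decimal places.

2.19 km

Invert Athy's law: z = ln(φ₀/φ) / k
z = ln(0.53/0.2) / 0.445 = ln(2.65) / 0.445 = 0.9746 / 0.445 = 2.190 km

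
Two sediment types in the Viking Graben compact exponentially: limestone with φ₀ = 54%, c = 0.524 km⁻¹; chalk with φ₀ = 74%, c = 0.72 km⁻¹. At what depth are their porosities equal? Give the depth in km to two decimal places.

1.61 km

Set φ₀ₐ e^(−cₐd) = φ₀ᵦ e^(−cᵦd) ⇒ ln(φ₀ₐ/φ₀ᵦ) = (cₐ − cᵦ)·d
d = ln(0.54/0.74) / (0.524 − 0.72) = -0.3151 / -0.196 = 1.608 km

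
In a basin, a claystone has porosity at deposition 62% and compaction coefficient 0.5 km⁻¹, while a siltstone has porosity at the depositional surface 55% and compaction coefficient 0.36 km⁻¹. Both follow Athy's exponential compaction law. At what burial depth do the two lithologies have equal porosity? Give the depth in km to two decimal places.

0.86 km

Set phi₀ₐ e^(−kₐd) = phi₀ᵦ e^(−kᵦd) ⇒ ln(phi₀ₐ/phi₀ᵦ) = (kₐ − kᵦ)·d
d = ln(0.62/0.55) / (0.5 − 0.36) = 0.1198 / 0.14 = 0.856 km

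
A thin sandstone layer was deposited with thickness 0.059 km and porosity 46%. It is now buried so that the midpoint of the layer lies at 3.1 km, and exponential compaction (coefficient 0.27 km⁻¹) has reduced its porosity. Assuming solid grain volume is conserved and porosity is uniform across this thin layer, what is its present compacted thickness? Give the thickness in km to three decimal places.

0.040 km

Porosity at 3.1 km: phi = 0.46·exp(−0.27×3.1) = 0.1992
Solid-volume conservation: h(1−phi) = h₀(1−phi₀) ⇒ h = h₀·(1−phi₀)/(1−phi)
h = 0.059 × (1 − 0.46)/(1 − 0.1992) = 0.059 × 0.6743 = 0.0398 km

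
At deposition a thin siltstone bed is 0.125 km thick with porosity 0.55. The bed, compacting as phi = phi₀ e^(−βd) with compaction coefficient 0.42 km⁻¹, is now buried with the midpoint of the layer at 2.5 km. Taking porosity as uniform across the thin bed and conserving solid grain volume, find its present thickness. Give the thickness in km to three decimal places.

Porosity at 2.5 km: phi = 0.55·exp(−0.42×2.5) = 0.1925
Solid-volume conservation: h(1−phi) = h₀(1−phi₀) ⇒ h = h₀·(1−phi₀)/(1−phi)
h = 0.125 × (1 − 0.55)/(1 − 0.1925) = 0.125 × 0.5573 = 0.0697 km

0.070 km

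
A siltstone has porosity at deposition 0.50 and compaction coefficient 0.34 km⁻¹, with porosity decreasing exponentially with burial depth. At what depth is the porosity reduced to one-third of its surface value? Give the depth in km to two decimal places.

3.23 km

φ/φ₀ = 1/3 ⇒ exp(−k·d) = 1/3 ⇒ d = ln(3) / k
d = 1.0986 / 0.34 = 3.231 km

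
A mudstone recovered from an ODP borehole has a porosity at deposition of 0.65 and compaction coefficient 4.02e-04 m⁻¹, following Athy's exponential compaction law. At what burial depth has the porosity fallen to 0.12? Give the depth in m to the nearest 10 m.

Working in km (1 km = 1000 m; β in km⁻¹ = β in m⁻¹ × 1000):
Invert Athy's law: d = ln(phi₀/phi) / β
d = ln(0.65/0.12) / 0.402 = ln(5.417) / 0.402 = 1.6895 / 0.402 = 4.203 km

4200 m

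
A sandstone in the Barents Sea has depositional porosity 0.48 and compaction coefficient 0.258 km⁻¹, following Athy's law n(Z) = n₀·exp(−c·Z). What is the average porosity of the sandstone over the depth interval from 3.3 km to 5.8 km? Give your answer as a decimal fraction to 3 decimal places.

⟨n⟩ = (1/(Z₂−Z₁)) ∫ n₀ e^(−cZ) dZ = n₀·(e^(−c·Z₁) − e^(−c·Z₂)) / (c·(Z₂−Z₁))
e^(−0.258×3.3) = 0.4268; e^(−0.258×5.8) = 0.2239
⟨n⟩ = 0.48 × (0.4268 − 0.2239) / (0.258 × 2.5) = 0.48 × 0.3145 = 0.1510

0.151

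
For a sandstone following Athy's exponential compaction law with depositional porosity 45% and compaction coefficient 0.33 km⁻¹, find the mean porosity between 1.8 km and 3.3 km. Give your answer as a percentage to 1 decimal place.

19.6%

⟨phi⟩ = (1/(d₂−d₁)) ∫ phi₀ e^(−βd) dd = phi₀·(e^(−β·d₁) − e^(−β·d₂)) / (β·(d₂−d₁))
e^(−0.33×1.8) = 0.5521; e^(−0.33×3.3) = 0.3366
⟨phi⟩ = 0.45 × (0.5521 − 0.3366) / (0.33 × 1.5) = 0.45 × 0.4355 = 0.1960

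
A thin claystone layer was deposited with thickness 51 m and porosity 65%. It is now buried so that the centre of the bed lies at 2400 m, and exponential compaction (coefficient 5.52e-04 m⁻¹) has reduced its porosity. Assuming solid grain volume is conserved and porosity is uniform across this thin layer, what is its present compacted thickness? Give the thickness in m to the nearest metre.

Working in km (1 km = 1000 m; c in km⁻¹ = c in m⁻¹ × 1000):
Porosity at 2.4 km: phi = 0.65·exp(−0.552×2.4) = 0.1728
Solid-volume conservation: h(1−phi) = h₀(1−phi₀) ⇒ h = h₀·(1−phi₀)/(1−phi)
h = 0.051 × (1 − 0.65)/(1 − 0.1728) = 0.051 × 0.4231 = 0.0216 km

22 m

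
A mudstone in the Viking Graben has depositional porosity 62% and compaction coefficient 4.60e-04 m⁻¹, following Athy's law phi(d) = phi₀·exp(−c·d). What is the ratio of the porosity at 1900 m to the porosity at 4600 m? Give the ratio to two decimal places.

Working in km (1 km = 1000 m; c in km⁻¹ = c in m⁻¹ × 1000):
phi(d₁)/phi(d₂) = e^(−c·d₁)/e^(−c·d₂) = e^{c(d₂−d₁)}
= exp(0.46 × 2.7) = exp(1.242) = 3.4625

3.46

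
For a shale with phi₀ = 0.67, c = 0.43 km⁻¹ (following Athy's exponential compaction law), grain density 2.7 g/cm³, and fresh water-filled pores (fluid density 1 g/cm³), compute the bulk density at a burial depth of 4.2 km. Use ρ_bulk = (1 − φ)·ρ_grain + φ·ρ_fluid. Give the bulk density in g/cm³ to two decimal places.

2.51 g/cm³

Porosity at depth: phi = 0.67·exp(−0.43×4.2) = 0.67×0.1643 = 0.1101
Bulk density: ρ_b = (1−phi)ρ_g + phi·ρ_f = 0.8899×2.7 + 0.1101×1
       = 2.403 + 0.110 = 2.513 g/cm³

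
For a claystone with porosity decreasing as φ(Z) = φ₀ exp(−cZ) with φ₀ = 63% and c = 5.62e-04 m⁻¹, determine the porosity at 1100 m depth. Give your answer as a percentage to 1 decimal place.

Working in km (1 km = 1000 m; c in km⁻¹ = c in m⁻¹ × 1000):
φ = φ₀·exp(−c·Z) = 0.63 × exp(−0.562 × 1.1) = 0.63 × exp(−0.6182)
  = 0.63 × 0.5389 = 0.3395

34.0%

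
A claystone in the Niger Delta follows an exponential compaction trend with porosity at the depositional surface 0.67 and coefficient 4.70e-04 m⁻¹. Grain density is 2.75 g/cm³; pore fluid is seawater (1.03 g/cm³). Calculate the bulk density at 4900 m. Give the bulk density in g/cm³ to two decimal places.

Working in km (1 km = 1000 m; k in km⁻¹ = k in m⁻¹ × 1000):
Porosity at depth: φ = 0.67·exp(−0.47×4.9) = 0.67×0.1000 = 0.0670
Bulk density: ρ_b = (1−φ)ρ_g + φ·ρ_f = 0.9330×2.75 + 0.0670×1.03
       = 2.566 + 0.069 = 2.635 g/cm³

2.63 g/cm³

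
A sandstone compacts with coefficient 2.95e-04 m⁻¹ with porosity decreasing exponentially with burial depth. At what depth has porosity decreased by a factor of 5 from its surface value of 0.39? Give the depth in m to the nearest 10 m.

5460 m

Working in km (1 km = 1000 m; c in km⁻¹ = c in m⁻¹ × 1000):
n/n₀ = 1/5 ⇒ exp(−c·d) = 1/5 ⇒ d = ln(5) / c
d = 1.6094 / 0.295 = 5.456 km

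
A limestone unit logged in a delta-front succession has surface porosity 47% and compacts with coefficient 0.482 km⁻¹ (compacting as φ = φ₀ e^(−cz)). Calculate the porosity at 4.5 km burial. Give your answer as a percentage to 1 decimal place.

φ = φ₀·exp(−c·z) = 0.47 × exp(−0.482 × 4.5) = 0.47 × exp(−2.169)
  = 0.47 × 0.1143 = 0.0537

5.4%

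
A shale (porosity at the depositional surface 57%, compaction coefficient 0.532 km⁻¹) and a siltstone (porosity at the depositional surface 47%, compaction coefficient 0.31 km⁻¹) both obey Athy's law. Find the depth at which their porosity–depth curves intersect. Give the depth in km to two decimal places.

0.87 km

Set n₀ₐ e^(−kₐz) = n₀ᵦ e^(−kᵦz) ⇒ ln(n₀ₐ/n₀ᵦ) = (kₐ − kᵦ)·z
z = ln(0.57/0.47) / (0.532 − 0.31) = 0.1929 / 0.222 = 0.869 km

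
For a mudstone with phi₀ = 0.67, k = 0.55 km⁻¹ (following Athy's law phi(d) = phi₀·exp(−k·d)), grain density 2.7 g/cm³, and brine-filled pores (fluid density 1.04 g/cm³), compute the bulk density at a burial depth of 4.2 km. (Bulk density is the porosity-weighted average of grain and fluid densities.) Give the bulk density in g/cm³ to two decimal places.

Porosity at depth: phi = 0.67·exp(−0.55×4.2) = 0.67×0.0993 = 0.0665
Bulk density: ρ_b = (1−phi)ρ_g + phi·ρ_f = 0.9335×2.7 + 0.0665×1.04
       = 2.520 + 0.069 = 2.590 g/cm³

2.59 g/cm³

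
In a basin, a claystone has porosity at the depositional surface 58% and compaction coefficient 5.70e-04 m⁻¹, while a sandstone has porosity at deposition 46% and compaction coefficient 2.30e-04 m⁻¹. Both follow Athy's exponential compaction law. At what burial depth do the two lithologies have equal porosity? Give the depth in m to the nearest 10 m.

Working in km (1 km = 1000 m; k in km⁻¹ = k in m⁻¹ × 1000):
Set φ₀ₐ e^(−kₐd) = φ₀ᵦ e^(−kᵦd) ⇒ ln(φ₀ₐ/φ₀ᵦ) = (kₐ − kᵦ)·d
d = ln(0.58/0.46) / (0.57 − 0.23) = 0.2318 / 0.34 = 0.682 km

680 m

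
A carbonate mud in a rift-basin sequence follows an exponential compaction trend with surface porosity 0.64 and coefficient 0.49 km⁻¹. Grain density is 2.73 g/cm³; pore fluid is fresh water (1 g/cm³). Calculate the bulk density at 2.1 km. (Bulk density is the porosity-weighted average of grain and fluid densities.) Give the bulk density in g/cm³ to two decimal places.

Porosity at depth: n = 0.64·exp(−0.49×2.1) = 0.64×0.3574 = 0.2287
Bulk density: ρ_b = (1−n)ρ_g + n·ρ_f = 0.7713×2.73 + 0.2287×1
       = 2.106 + 0.229 = 2.334 g/cm³

2.33 g/cm³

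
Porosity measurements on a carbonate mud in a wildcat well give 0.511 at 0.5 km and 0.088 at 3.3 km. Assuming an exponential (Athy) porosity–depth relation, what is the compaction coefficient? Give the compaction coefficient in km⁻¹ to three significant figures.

0.628 km⁻¹

Athy: phi(d) = phi₀ e^(−kd) ⇒ phi₁/phi₂ = e^{k(d₂−d₁)} ⇒ k = ln(phi₁/phi₂)/(d₂−d₁)
k = ln(0.511/0.088) / (3.3 − 0.5) = ln(5.807) / 2.8 = 1.7590 / 2.8 = 0.6282 km⁻¹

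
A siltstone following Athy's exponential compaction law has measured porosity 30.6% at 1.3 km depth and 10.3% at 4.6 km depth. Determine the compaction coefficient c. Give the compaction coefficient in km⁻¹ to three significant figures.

Athy: φ(Z) = φ₀ e^(−cZ) ⇒ φ₁/φ₂ = e^{c(Z₂−Z₁)} ⇒ c = ln(φ₁/φ₂)/(Z₂−Z₁)
c = ln(0.306/0.103) / (4.6 − 1.3) = ln(2.971) / 3.3 = 1.0889 / 3.3 = 0.33 km⁻¹

0.330 km⁻¹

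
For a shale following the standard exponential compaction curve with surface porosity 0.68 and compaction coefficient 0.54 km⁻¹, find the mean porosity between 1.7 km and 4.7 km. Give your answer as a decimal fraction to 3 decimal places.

⟨φ⟩ = (1/(d₂−d₁)) ∫ φ₀ e^(−βd) dd = φ₀·(e^(−β·d₁) − e^(−β·d₂)) / (β·(d₂−d₁))
e^(−0.54×1.7) = 0.3993; e^(−0.54×4.7) = 0.0790
⟨φ⟩ = 0.68 × (0.3993 − 0.0790) / (0.54 × 3) = 0.68 × 0.1977 = 0.1344

0.134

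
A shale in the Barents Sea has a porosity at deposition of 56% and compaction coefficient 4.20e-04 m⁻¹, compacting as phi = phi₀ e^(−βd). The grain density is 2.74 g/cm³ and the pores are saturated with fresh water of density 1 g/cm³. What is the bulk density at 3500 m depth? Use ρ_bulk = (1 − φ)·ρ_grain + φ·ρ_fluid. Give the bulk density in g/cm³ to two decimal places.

Working in km (1 km = 1000 m; β in km⁻¹ = β in m⁻¹ × 1000):
Porosity at depth: phi = 0.56·exp(−0.42×3.5) = 0.56×0.2299 = 0.1288
Bulk density: ρ_b = (1−phi)ρ_g + phi·ρ_f = 0.8712×2.74 + 0.1288×1
       = 2.387 + 0.129 = 2.516 g/cm³

2.52 g/cm³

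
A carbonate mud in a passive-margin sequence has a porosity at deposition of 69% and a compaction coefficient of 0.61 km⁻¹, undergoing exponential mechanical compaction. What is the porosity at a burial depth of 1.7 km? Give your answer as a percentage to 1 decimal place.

24.5%

φ = φ₀·exp(−c·d) = 0.69 × exp(−0.61 × 1.7) = 0.69 × exp(−1.037)
  = 0.69 × 0.3545 = 0.2446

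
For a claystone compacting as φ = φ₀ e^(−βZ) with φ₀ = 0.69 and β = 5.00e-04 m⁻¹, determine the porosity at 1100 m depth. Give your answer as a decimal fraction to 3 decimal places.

0.398

Working in km (1 km = 1000 m; β in km⁻¹ = β in m⁻¹ × 1000):
φ = φ₀·exp(−β·Z) = 0.69 × exp(−0.5 × 1.1) = 0.69 × exp(−0.55)
  = 0.69 × 0.5769 = 0.3981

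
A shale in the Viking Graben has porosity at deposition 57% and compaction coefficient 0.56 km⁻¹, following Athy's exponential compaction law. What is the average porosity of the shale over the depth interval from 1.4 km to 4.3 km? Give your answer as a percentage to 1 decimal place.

⟨n⟩ = (1/(Z₂−Z₁)) ∫ n₀ e^(−kZ) dZ = n₀·(e^(−k·Z₁) − e^(−k·Z₂)) / (k·(Z₂−Z₁))
e^(−0.56×1.4) = 0.4566; e^(−0.56×4.3) = 0.0900
⟨n⟩ = 0.57 × (0.4566 − 0.0900) / (0.56 × 2.9) = 0.57 × 0.2257 = 0.1287

12.9%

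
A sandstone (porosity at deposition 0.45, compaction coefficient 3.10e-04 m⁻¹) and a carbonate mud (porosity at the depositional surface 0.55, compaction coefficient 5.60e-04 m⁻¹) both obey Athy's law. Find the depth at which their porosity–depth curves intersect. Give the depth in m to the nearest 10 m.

Working in km (1 km = 1000 m; c in km⁻¹ = c in m⁻¹ × 1000):
Set phi₀ₐ e^(−cₐZ) = phi₀ᵦ e^(−cᵦZ) ⇒ ln(phi₀ₐ/phi₀ᵦ) = (cₐ − cᵦ)·Z
Z = ln(0.45/0.55) / (0.31 − 0.56) = -0.2007 / -0.25 = 0.803 km

800 m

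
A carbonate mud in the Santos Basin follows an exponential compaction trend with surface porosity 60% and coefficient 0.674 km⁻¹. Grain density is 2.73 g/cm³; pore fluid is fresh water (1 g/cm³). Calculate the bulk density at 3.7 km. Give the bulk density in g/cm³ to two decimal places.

2.64 g/cm³

Porosity at depth: phi = 0.6·exp(−0.674×3.7) = 0.6×0.0826 = 0.0496
Bulk density: ρ_b = (1−phi)ρ_g + phi·ρ_f = 0.9504×2.73 + 0.0496×1
       = 2.595 + 0.050 = 2.644 g/cm³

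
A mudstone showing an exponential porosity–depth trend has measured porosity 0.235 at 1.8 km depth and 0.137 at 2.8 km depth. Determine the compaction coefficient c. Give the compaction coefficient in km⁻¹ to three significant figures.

Athy: phi(d) = phi₀ e^(−cd) ⇒ phi₁/phi₂ = e^{c(d₂−d₁)} ⇒ c = ln(phi₁/phi₂)/(d₂−d₁)
c = ln(0.235/0.137) / (2.8 − 1.8) = ln(1.715) / 1 = 0.5396 / 1 = 0.5396 km⁻¹

0.540 km⁻¹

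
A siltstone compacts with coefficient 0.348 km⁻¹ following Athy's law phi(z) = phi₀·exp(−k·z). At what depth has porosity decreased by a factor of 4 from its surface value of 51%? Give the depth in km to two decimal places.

3.98 km

phi/phi₀ = 1/4 ⇒ exp(−k·z) = 1/4 ⇒ z = ln(4) / k
z = 1.3863 / 0.348 = 3.984 km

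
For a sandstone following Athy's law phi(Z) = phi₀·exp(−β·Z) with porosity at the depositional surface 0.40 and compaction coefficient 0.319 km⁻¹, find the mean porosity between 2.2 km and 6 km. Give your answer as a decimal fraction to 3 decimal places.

0.115

⟨phi⟩ = (1/(Z₂−Z₁)) ∫ phi₀ e^(−βZ) dZ = phi₀·(e^(−β·Z₁) − e^(−β·Z₂)) / (β·(Z₂−Z₁))
e^(−0.319×2.2) = 0.4957; e^(−0.319×6) = 0.1475
⟨phi⟩ = 0.4 × (0.4957 − 0.1475) / (0.319 × 3.8) = 0.4 × 0.2872 = 0.1149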